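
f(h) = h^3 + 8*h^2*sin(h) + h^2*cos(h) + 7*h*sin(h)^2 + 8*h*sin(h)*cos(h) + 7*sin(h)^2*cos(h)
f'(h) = -h^2*sin(h) + 8*h^2*cos(h) + 3*h^2 - 8*h*sin(h)^2 + 14*h*sin(h)*cos(h) + 16*h*sin(h) + 8*h*cos(h)^2 + 2*h*cos(h) - 7*sin(h)^3 + 7*sin(h)^2 + 14*sin(h)*cos(h)^2 + 8*sin(h)*cos(h)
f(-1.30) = -18.80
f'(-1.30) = 53.00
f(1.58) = 34.77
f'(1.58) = 17.15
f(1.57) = 34.60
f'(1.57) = 17.53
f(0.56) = 6.57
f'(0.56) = 23.95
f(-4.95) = 34.76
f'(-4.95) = 38.66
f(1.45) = 32.22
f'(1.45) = 22.00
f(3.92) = -10.27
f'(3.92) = -47.50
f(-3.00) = -49.98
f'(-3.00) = -59.87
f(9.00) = 904.83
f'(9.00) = -335.13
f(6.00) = 161.02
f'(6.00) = 392.20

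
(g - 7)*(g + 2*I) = g^2 - 7*g + 2*I*g - 14*I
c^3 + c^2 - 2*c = c*(c - 1)*(c + 2)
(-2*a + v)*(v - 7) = -2*a*v + 14*a + v^2 - 7*v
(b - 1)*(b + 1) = b^2 - 1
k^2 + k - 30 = (k - 5)*(k + 6)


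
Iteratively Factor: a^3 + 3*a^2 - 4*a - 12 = (a - 2)*(a^2 + 5*a + 6) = (a - 2)*(a + 3)*(a + 2)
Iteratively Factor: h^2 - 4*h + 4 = (h - 2)*(h - 2)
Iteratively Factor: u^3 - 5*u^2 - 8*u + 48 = (u - 4)*(u^2 - u - 12) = (u - 4)^2*(u + 3)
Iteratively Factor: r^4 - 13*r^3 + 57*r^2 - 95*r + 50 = (r - 5)*(r^3 - 8*r^2 + 17*r - 10) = (r - 5)*(r - 2)*(r^2 - 6*r + 5) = (r - 5)*(r - 2)*(r - 1)*(r - 5)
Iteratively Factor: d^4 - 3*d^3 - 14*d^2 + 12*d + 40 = (d - 2)*(d^3 - d^2 - 16*d - 20) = (d - 2)*(d + 2)*(d^2 - 3*d - 10) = (d - 2)*(d + 2)^2*(d - 5)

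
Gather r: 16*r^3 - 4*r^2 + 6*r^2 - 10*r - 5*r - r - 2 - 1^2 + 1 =16*r^3 + 2*r^2 - 16*r - 2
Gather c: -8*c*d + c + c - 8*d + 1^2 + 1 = c*(2 - 8*d) - 8*d + 2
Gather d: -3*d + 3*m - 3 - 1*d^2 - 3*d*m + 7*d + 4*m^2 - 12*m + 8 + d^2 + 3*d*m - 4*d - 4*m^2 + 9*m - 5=0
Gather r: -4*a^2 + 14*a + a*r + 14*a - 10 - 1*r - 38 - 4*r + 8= -4*a^2 + 28*a + r*(a - 5) - 40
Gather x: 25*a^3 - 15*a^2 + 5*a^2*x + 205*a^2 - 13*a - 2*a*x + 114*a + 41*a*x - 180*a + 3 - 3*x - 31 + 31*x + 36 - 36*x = 25*a^3 + 190*a^2 - 79*a + x*(5*a^2 + 39*a - 8) + 8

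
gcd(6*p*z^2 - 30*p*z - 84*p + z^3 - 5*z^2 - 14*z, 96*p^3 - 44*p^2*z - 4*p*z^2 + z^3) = 6*p + z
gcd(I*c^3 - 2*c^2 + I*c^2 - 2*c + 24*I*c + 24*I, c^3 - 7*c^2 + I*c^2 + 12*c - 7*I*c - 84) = 1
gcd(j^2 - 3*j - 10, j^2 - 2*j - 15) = j - 5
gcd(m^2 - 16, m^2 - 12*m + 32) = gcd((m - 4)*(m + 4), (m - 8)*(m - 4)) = m - 4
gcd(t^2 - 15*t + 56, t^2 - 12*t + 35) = t - 7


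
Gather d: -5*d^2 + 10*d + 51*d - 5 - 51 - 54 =-5*d^2 + 61*d - 110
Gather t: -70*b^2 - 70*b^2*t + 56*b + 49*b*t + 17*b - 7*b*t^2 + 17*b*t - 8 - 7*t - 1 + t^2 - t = -70*b^2 + 73*b + t^2*(1 - 7*b) + t*(-70*b^2 + 66*b - 8) - 9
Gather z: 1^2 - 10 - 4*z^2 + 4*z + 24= -4*z^2 + 4*z + 15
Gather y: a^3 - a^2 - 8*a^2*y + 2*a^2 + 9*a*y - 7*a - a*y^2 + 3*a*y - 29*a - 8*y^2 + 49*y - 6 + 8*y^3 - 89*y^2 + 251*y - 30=a^3 + a^2 - 36*a + 8*y^3 + y^2*(-a - 97) + y*(-8*a^2 + 12*a + 300) - 36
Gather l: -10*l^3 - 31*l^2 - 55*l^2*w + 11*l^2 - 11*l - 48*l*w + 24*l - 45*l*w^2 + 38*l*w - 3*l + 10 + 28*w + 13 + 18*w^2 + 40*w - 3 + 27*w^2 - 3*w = -10*l^3 + l^2*(-55*w - 20) + l*(-45*w^2 - 10*w + 10) + 45*w^2 + 65*w + 20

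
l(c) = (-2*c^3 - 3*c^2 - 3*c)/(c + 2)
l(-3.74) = -42.46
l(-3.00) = -36.00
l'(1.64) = -6.31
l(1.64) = -5.99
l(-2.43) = -42.50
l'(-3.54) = 10.94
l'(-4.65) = 18.18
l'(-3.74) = 12.66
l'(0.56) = -2.77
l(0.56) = -1.16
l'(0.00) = -1.50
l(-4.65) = -56.67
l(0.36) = -0.66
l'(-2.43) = -43.36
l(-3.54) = -40.10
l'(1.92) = -7.33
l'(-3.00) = 3.00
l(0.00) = 0.00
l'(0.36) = -2.24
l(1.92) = -7.90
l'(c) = (-6*c^2 - 6*c - 3)/(c + 2) - (-2*c^3 - 3*c^2 - 3*c)/(c + 2)^2 = (-4*c^3 - 15*c^2 - 12*c - 6)/(c^2 + 4*c + 4)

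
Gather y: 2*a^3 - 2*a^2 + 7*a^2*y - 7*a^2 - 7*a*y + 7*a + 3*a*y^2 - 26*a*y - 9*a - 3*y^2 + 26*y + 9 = 2*a^3 - 9*a^2 - 2*a + y^2*(3*a - 3) + y*(7*a^2 - 33*a + 26) + 9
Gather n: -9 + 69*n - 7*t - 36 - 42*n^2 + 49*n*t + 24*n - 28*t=-42*n^2 + n*(49*t + 93) - 35*t - 45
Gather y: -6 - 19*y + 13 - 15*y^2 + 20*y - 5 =-15*y^2 + y + 2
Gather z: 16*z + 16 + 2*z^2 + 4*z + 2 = 2*z^2 + 20*z + 18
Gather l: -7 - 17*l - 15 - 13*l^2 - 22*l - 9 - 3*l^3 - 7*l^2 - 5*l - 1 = -3*l^3 - 20*l^2 - 44*l - 32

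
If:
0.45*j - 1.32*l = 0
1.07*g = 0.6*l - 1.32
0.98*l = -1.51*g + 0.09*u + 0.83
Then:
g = 0.0276271359869027*u - 0.407039803540366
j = 0.144520618029264*u + 4.32406289436884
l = 0.0492683925099765*u + 1.47411235035301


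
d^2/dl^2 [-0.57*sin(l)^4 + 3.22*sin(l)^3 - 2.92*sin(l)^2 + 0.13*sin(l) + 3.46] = 9.12*sin(l)^4 - 28.98*sin(l)^3 + 4.84*sin(l)^2 + 19.19*sin(l) - 5.84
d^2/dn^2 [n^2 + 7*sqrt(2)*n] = 2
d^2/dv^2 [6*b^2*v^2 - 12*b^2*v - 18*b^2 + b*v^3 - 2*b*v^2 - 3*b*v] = 2*b*(6*b + 3*v - 2)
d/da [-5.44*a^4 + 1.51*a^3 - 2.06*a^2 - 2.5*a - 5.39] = -21.76*a^3 + 4.53*a^2 - 4.12*a - 2.5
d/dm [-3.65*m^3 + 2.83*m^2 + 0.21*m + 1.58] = -10.95*m^2 + 5.66*m + 0.21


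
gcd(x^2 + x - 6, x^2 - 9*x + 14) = x - 2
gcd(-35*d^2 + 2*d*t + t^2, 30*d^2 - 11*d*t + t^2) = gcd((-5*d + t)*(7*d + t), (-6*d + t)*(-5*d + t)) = -5*d + t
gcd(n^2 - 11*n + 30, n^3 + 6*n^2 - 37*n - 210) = n - 6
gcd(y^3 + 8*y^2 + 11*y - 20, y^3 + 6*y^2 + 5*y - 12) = y^2 + 3*y - 4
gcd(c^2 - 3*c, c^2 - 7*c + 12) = c - 3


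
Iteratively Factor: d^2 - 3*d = (d)*(d - 3)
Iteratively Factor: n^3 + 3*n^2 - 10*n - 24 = (n + 2)*(n^2 + n - 12) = (n + 2)*(n + 4)*(n - 3)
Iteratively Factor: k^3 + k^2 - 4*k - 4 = (k + 1)*(k^2 - 4) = (k + 1)*(k + 2)*(k - 2)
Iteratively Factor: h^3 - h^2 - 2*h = (h)*(h^2 - h - 2) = h*(h - 2)*(h + 1)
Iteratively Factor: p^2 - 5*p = (p)*(p - 5)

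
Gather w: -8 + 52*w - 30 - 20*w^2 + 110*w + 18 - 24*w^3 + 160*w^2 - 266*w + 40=-24*w^3 + 140*w^2 - 104*w + 20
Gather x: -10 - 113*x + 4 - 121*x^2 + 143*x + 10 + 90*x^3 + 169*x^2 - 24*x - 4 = 90*x^3 + 48*x^2 + 6*x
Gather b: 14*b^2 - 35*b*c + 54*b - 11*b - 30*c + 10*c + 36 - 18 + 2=14*b^2 + b*(43 - 35*c) - 20*c + 20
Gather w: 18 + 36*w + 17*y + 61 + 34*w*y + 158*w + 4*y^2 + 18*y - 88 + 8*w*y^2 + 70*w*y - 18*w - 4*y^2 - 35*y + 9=w*(8*y^2 + 104*y + 176)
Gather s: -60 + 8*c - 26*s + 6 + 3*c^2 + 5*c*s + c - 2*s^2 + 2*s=3*c^2 + 9*c - 2*s^2 + s*(5*c - 24) - 54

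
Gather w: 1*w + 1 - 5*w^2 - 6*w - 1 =-5*w^2 - 5*w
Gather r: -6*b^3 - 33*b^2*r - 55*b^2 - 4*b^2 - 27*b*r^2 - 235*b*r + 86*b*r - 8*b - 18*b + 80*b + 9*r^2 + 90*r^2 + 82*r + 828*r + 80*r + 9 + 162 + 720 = -6*b^3 - 59*b^2 + 54*b + r^2*(99 - 27*b) + r*(-33*b^2 - 149*b + 990) + 891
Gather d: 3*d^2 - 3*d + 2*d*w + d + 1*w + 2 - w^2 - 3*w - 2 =3*d^2 + d*(2*w - 2) - w^2 - 2*w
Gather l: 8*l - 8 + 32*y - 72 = 8*l + 32*y - 80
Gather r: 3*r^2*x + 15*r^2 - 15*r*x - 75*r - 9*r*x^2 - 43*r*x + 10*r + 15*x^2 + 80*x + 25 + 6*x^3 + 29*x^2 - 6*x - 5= r^2*(3*x + 15) + r*(-9*x^2 - 58*x - 65) + 6*x^3 + 44*x^2 + 74*x + 20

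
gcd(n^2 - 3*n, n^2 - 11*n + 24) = n - 3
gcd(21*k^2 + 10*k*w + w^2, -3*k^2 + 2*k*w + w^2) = 3*k + w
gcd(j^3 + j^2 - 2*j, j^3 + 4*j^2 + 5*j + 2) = j + 2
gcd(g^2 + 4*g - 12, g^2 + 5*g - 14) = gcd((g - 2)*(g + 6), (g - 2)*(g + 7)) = g - 2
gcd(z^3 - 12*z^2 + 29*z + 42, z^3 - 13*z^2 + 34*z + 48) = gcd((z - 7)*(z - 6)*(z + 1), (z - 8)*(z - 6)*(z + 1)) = z^2 - 5*z - 6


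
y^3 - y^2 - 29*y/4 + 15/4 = (y - 3)*(y - 1/2)*(y + 5/2)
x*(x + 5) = x^2 + 5*x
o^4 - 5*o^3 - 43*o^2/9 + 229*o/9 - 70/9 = (o - 5)*(o - 2)*(o - 1/3)*(o + 7/3)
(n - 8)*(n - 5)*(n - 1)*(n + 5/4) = n^4 - 51*n^3/4 + 71*n^2/2 + 105*n/4 - 50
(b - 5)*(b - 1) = b^2 - 6*b + 5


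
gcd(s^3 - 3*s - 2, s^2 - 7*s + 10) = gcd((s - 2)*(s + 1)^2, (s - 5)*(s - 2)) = s - 2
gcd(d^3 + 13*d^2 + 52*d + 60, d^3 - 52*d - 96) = d^2 + 8*d + 12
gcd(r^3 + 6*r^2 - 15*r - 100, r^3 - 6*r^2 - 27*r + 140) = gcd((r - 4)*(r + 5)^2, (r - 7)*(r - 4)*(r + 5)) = r^2 + r - 20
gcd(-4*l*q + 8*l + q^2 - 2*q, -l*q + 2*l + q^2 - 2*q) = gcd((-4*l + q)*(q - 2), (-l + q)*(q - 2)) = q - 2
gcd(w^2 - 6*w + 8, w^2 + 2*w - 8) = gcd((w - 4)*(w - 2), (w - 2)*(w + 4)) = w - 2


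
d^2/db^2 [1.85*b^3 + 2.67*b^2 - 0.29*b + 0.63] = 11.1*b + 5.34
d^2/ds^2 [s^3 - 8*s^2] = 6*s - 16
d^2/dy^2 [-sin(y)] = sin(y)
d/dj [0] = 0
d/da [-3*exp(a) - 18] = -3*exp(a)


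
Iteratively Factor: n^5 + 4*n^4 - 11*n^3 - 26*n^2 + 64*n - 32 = (n - 2)*(n^4 + 6*n^3 + n^2 - 24*n + 16) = (n - 2)*(n + 4)*(n^3 + 2*n^2 - 7*n + 4) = (n - 2)*(n + 4)^2*(n^2 - 2*n + 1) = (n - 2)*(n - 1)*(n + 4)^2*(n - 1)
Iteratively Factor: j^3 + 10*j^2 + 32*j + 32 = (j + 2)*(j^2 + 8*j + 16) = (j + 2)*(j + 4)*(j + 4)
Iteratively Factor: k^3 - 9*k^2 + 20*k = (k - 5)*(k^2 - 4*k) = (k - 5)*(k - 4)*(k)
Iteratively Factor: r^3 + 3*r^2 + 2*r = (r + 1)*(r^2 + 2*r) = r*(r + 1)*(r + 2)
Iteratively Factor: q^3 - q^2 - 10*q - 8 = (q - 4)*(q^2 + 3*q + 2) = (q - 4)*(q + 2)*(q + 1)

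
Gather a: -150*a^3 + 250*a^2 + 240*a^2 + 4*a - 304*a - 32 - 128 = -150*a^3 + 490*a^2 - 300*a - 160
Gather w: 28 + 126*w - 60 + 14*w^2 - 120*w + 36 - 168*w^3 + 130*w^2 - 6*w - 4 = -168*w^3 + 144*w^2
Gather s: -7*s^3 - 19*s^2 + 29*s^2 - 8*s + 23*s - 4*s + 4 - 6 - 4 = -7*s^3 + 10*s^2 + 11*s - 6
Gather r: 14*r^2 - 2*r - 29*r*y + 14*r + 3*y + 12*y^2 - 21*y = 14*r^2 + r*(12 - 29*y) + 12*y^2 - 18*y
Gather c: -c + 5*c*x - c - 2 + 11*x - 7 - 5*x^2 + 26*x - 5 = c*(5*x - 2) - 5*x^2 + 37*x - 14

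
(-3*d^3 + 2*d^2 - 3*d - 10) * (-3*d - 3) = 9*d^4 + 3*d^3 + 3*d^2 + 39*d + 30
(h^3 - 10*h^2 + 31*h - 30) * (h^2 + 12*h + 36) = h^5 + 2*h^4 - 53*h^3 - 18*h^2 + 756*h - 1080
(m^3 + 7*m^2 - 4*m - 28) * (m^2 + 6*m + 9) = m^5 + 13*m^4 + 47*m^3 + 11*m^2 - 204*m - 252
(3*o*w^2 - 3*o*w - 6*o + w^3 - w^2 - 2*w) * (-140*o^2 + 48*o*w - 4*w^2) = -420*o^3*w^2 + 420*o^3*w + 840*o^3 + 4*o^2*w^3 - 4*o^2*w^2 - 8*o^2*w + 36*o*w^4 - 36*o*w^3 - 72*o*w^2 - 4*w^5 + 4*w^4 + 8*w^3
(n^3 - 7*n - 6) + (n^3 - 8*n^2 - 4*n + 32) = 2*n^3 - 8*n^2 - 11*n + 26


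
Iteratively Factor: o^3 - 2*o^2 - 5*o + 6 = (o + 2)*(o^2 - 4*o + 3) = (o - 1)*(o + 2)*(o - 3)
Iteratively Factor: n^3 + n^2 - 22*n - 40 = (n + 2)*(n^2 - n - 20) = (n - 5)*(n + 2)*(n + 4)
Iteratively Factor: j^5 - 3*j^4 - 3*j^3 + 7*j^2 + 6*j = (j + 1)*(j^4 - 4*j^3 + j^2 + 6*j) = j*(j + 1)*(j^3 - 4*j^2 + j + 6) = j*(j + 1)^2*(j^2 - 5*j + 6) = j*(j - 2)*(j + 1)^2*(j - 3)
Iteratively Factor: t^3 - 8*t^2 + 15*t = (t - 5)*(t^2 - 3*t) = t*(t - 5)*(t - 3)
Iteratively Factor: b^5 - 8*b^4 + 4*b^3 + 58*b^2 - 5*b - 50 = (b + 2)*(b^4 - 10*b^3 + 24*b^2 + 10*b - 25) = (b - 5)*(b + 2)*(b^3 - 5*b^2 - b + 5) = (b - 5)*(b - 1)*(b + 2)*(b^2 - 4*b - 5) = (b - 5)*(b - 1)*(b + 1)*(b + 2)*(b - 5)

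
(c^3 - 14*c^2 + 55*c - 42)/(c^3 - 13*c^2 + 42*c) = (c - 1)/c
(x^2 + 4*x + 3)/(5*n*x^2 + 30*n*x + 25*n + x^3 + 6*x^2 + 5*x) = (x + 3)/(5*n*x + 25*n + x^2 + 5*x)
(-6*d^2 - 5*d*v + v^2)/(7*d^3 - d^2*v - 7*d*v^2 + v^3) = (-6*d + v)/(7*d^2 - 8*d*v + v^2)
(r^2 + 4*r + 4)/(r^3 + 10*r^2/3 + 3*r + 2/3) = 3*(r + 2)/(3*r^2 + 4*r + 1)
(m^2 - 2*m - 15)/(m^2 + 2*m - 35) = (m + 3)/(m + 7)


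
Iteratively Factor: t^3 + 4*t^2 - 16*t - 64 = (t + 4)*(t^2 - 16) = (t + 4)^2*(t - 4)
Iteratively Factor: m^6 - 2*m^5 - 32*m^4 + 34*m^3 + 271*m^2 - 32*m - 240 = (m - 4)*(m^5 + 2*m^4 - 24*m^3 - 62*m^2 + 23*m + 60) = (m - 5)*(m - 4)*(m^4 + 7*m^3 + 11*m^2 - 7*m - 12) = (m - 5)*(m - 4)*(m + 3)*(m^3 + 4*m^2 - m - 4) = (m - 5)*(m - 4)*(m + 3)*(m + 4)*(m^2 - 1) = (m - 5)*(m - 4)*(m - 1)*(m + 3)*(m + 4)*(m + 1)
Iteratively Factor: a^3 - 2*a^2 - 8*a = (a)*(a^2 - 2*a - 8) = a*(a + 2)*(a - 4)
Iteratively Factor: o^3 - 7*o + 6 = (o - 1)*(o^2 + o - 6) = (o - 2)*(o - 1)*(o + 3)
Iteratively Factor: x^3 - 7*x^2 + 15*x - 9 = (x - 3)*(x^2 - 4*x + 3) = (x - 3)^2*(x - 1)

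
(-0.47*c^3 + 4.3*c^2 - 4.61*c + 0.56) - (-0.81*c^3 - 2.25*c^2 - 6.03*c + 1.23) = 0.34*c^3 + 6.55*c^2 + 1.42*c - 0.67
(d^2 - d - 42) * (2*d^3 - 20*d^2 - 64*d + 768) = 2*d^5 - 22*d^4 - 128*d^3 + 1672*d^2 + 1920*d - 32256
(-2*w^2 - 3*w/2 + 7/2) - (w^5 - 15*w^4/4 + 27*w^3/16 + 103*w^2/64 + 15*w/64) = -w^5 + 15*w^4/4 - 27*w^3/16 - 231*w^2/64 - 111*w/64 + 7/2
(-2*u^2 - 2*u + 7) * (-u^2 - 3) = 2*u^4 + 2*u^3 - u^2 + 6*u - 21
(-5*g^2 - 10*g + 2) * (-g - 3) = 5*g^3 + 25*g^2 + 28*g - 6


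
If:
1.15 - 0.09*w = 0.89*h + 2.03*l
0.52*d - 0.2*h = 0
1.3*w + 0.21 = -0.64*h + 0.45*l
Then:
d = 0.0206371260086622 - 0.606328718642656*w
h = 0.0536565276225216 - 1.57645466847091*w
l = 0.646820027063599*w + 0.542978172618697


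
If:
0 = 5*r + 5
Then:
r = -1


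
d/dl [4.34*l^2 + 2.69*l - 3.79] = 8.68*l + 2.69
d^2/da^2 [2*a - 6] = 0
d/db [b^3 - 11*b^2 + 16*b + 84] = 3*b^2 - 22*b + 16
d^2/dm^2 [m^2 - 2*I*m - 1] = 2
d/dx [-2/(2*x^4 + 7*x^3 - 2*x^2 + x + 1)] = 2*(8*x^3 + 21*x^2 - 4*x + 1)/(2*x^4 + 7*x^3 - 2*x^2 + x + 1)^2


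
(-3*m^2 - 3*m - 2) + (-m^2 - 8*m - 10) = -4*m^2 - 11*m - 12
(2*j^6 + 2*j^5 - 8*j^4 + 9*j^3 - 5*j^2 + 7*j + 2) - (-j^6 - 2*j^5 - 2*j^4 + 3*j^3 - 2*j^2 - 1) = 3*j^6 + 4*j^5 - 6*j^4 + 6*j^3 - 3*j^2 + 7*j + 3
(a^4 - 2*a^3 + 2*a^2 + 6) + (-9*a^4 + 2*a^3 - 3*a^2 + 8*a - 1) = -8*a^4 - a^2 + 8*a + 5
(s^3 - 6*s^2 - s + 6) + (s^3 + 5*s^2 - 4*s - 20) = 2*s^3 - s^2 - 5*s - 14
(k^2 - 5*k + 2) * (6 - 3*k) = -3*k^3 + 21*k^2 - 36*k + 12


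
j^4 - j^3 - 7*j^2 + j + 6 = (j - 3)*(j - 1)*(j + 1)*(j + 2)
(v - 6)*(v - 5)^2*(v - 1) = v^4 - 17*v^3 + 101*v^2 - 235*v + 150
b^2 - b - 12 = (b - 4)*(b + 3)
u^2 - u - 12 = (u - 4)*(u + 3)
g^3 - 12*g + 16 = (g - 2)^2*(g + 4)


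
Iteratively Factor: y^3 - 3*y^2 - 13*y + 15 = (y - 1)*(y^2 - 2*y - 15) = (y - 1)*(y + 3)*(y - 5)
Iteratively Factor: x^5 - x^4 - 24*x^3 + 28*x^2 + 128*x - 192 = (x - 4)*(x^4 + 3*x^3 - 12*x^2 - 20*x + 48) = (x - 4)*(x + 4)*(x^3 - x^2 - 8*x + 12) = (x - 4)*(x - 2)*(x + 4)*(x^2 + x - 6) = (x - 4)*(x - 2)^2*(x + 4)*(x + 3)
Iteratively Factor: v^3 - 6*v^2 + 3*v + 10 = (v - 2)*(v^2 - 4*v - 5) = (v - 2)*(v + 1)*(v - 5)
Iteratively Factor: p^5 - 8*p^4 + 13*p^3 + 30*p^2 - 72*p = (p - 3)*(p^4 - 5*p^3 - 2*p^2 + 24*p) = (p - 3)*(p + 2)*(p^3 - 7*p^2 + 12*p) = p*(p - 3)*(p + 2)*(p^2 - 7*p + 12) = p*(p - 4)*(p - 3)*(p + 2)*(p - 3)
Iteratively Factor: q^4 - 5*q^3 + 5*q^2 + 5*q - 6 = (q + 1)*(q^3 - 6*q^2 + 11*q - 6) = (q - 3)*(q + 1)*(q^2 - 3*q + 2) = (q - 3)*(q - 2)*(q + 1)*(q - 1)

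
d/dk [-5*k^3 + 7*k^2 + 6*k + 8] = -15*k^2 + 14*k + 6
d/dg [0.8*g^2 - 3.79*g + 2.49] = 1.6*g - 3.79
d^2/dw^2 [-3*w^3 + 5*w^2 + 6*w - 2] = 10 - 18*w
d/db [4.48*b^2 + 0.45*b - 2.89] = 8.96*b + 0.45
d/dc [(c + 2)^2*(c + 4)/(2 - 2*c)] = (-c^3 - 5*c^2/2 + 8*c + 18)/(c^2 - 2*c + 1)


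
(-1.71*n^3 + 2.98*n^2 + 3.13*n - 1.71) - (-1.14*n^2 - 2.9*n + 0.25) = -1.71*n^3 + 4.12*n^2 + 6.03*n - 1.96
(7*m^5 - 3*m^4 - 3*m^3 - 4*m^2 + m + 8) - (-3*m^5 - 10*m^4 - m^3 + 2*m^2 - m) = 10*m^5 + 7*m^4 - 2*m^3 - 6*m^2 + 2*m + 8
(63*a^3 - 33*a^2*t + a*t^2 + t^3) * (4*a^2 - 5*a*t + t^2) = 252*a^5 - 447*a^4*t + 232*a^3*t^2 - 34*a^2*t^3 - 4*a*t^4 + t^5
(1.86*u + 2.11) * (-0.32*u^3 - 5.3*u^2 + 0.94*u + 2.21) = -0.5952*u^4 - 10.5332*u^3 - 9.4346*u^2 + 6.094*u + 4.6631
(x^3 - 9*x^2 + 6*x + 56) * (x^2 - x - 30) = x^5 - 10*x^4 - 15*x^3 + 320*x^2 - 236*x - 1680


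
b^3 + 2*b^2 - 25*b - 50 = (b - 5)*(b + 2)*(b + 5)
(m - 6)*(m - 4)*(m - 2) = m^3 - 12*m^2 + 44*m - 48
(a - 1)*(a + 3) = a^2 + 2*a - 3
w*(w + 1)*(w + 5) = w^3 + 6*w^2 + 5*w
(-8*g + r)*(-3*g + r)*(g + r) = 24*g^3 + 13*g^2*r - 10*g*r^2 + r^3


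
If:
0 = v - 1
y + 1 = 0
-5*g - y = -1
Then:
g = 2/5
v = 1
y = -1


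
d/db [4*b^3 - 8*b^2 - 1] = 4*b*(3*b - 4)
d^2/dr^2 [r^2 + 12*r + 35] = 2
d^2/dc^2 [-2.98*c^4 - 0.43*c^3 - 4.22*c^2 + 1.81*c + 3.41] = -35.76*c^2 - 2.58*c - 8.44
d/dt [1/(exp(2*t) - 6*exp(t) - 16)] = 2*(3 - exp(t))*exp(t)/(-exp(2*t) + 6*exp(t) + 16)^2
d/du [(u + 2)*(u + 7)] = 2*u + 9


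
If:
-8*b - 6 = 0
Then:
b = -3/4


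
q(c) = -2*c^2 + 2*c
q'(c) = 2 - 4*c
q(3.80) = -21.28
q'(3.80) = -13.20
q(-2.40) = -16.32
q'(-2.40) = 11.60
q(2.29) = -5.91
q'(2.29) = -7.16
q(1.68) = -2.28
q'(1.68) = -4.72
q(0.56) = 0.49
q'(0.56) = -0.24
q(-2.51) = -17.62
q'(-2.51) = 12.04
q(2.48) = -7.34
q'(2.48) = -7.92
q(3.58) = -18.47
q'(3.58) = -12.32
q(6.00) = -60.00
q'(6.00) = -22.00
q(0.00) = 0.00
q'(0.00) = 2.00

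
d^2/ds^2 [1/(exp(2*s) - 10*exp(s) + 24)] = 2*((5 - 2*exp(s))*(exp(2*s) - 10*exp(s) + 24) + 4*(exp(s) - 5)^2*exp(s))*exp(s)/(exp(2*s) - 10*exp(s) + 24)^3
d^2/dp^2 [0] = 0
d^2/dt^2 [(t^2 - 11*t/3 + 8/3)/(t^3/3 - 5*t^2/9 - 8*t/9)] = 6*(t^3 - 3*t^2 - 3*t - 1)/(t^3*(t^3 + 3*t^2 + 3*t + 1))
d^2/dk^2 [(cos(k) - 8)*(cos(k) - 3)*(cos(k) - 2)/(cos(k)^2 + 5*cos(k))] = (747*(1 - cos(k)^2)^2/cos(k)^3 - cos(k)^4 - 15*cos(k)^3 - 211*cos(k)^2 - 1440*tan(k)^2 - 448 + 2406/cos(k) - 3147/cos(k)^3)/(cos(k) + 5)^3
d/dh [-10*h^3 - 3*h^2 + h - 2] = -30*h^2 - 6*h + 1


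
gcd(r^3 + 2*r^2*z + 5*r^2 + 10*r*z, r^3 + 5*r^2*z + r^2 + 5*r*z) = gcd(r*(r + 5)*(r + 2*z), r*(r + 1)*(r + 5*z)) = r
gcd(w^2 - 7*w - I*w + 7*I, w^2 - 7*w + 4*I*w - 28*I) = w - 7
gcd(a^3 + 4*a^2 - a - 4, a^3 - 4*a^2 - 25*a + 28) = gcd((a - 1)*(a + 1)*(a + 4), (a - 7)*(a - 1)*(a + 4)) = a^2 + 3*a - 4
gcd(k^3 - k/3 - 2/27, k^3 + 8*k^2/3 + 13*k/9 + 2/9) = k^2 + 2*k/3 + 1/9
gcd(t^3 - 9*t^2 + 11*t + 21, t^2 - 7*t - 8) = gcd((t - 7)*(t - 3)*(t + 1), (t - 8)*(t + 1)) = t + 1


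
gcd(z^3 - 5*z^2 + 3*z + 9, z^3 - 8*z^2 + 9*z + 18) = z^2 - 2*z - 3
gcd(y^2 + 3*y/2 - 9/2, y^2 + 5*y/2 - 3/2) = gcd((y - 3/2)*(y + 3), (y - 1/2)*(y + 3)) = y + 3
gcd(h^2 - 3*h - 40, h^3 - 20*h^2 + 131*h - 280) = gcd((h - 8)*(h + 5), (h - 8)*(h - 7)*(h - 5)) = h - 8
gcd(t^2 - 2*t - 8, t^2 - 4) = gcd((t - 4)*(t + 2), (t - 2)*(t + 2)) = t + 2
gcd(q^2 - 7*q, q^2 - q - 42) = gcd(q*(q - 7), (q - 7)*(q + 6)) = q - 7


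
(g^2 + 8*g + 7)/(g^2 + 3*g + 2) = (g + 7)/(g + 2)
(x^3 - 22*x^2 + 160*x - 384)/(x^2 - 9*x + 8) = (x^2 - 14*x + 48)/(x - 1)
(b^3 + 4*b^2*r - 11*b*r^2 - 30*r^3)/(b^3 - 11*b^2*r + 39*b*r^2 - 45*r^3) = (b^2 + 7*b*r + 10*r^2)/(b^2 - 8*b*r + 15*r^2)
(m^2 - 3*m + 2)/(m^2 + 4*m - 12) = (m - 1)/(m + 6)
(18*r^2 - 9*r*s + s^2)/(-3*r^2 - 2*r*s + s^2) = (-6*r + s)/(r + s)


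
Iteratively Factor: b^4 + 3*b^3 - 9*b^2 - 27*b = (b - 3)*(b^3 + 6*b^2 + 9*b) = (b - 3)*(b + 3)*(b^2 + 3*b) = b*(b - 3)*(b + 3)*(b + 3)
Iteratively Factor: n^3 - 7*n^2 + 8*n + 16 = (n + 1)*(n^2 - 8*n + 16) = (n - 4)*(n + 1)*(n - 4)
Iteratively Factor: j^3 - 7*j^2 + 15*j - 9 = (j - 1)*(j^2 - 6*j + 9) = (j - 3)*(j - 1)*(j - 3)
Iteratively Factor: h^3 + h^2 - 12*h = (h - 3)*(h^2 + 4*h) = h*(h - 3)*(h + 4)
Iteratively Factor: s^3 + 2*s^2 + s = (s + 1)*(s^2 + s) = (s + 1)^2*(s)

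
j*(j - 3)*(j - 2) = j^3 - 5*j^2 + 6*j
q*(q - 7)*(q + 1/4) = q^3 - 27*q^2/4 - 7*q/4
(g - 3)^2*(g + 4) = g^3 - 2*g^2 - 15*g + 36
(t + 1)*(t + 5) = t^2 + 6*t + 5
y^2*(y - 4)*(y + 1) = y^4 - 3*y^3 - 4*y^2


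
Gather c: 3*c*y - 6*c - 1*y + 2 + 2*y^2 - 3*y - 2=c*(3*y - 6) + 2*y^2 - 4*y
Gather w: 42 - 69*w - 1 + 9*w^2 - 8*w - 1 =9*w^2 - 77*w + 40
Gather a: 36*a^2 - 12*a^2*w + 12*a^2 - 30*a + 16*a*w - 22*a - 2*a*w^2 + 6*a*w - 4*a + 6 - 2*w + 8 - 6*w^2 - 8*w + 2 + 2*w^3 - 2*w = a^2*(48 - 12*w) + a*(-2*w^2 + 22*w - 56) + 2*w^3 - 6*w^2 - 12*w + 16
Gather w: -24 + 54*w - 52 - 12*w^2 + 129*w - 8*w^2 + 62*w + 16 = -20*w^2 + 245*w - 60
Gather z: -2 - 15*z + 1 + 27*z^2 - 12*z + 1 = 27*z^2 - 27*z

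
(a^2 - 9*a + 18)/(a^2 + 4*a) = (a^2 - 9*a + 18)/(a*(a + 4))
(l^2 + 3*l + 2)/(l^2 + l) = (l + 2)/l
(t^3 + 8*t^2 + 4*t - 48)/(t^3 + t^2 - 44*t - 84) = (t^2 + 2*t - 8)/(t^2 - 5*t - 14)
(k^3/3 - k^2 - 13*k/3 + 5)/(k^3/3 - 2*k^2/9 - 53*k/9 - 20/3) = 3*(k - 1)/(3*k + 4)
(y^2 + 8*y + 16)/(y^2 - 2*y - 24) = (y + 4)/(y - 6)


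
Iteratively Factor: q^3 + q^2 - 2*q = (q + 2)*(q^2 - q) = q*(q + 2)*(q - 1)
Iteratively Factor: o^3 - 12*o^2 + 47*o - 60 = (o - 4)*(o^2 - 8*o + 15) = (o - 5)*(o - 4)*(o - 3)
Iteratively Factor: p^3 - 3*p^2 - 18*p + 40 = (p + 4)*(p^2 - 7*p + 10) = (p - 5)*(p + 4)*(p - 2)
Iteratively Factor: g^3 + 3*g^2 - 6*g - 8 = (g + 1)*(g^2 + 2*g - 8) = (g + 1)*(g + 4)*(g - 2)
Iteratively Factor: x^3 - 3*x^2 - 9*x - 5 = (x + 1)*(x^2 - 4*x - 5) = (x + 1)^2*(x - 5)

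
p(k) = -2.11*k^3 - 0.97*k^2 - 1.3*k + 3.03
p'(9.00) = -531.49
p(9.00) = -1625.43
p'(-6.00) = -217.54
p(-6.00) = 431.67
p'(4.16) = -118.91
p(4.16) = -171.07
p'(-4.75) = -134.91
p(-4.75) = 213.45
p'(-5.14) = -158.56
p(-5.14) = 270.62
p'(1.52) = -18.87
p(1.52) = -8.60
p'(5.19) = -181.87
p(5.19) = -324.82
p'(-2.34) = -31.42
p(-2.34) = 27.80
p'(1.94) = -28.89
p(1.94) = -18.55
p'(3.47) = -84.25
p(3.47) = -101.32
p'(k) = -6.33*k^2 - 1.94*k - 1.3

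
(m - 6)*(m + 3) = m^2 - 3*m - 18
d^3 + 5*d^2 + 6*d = d*(d + 2)*(d + 3)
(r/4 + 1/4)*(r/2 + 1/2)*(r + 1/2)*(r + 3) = r^4/8 + 11*r^3/16 + 19*r^2/16 + 13*r/16 + 3/16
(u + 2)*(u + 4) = u^2 + 6*u + 8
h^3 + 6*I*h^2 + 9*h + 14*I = (h - 2*I)*(h + I)*(h + 7*I)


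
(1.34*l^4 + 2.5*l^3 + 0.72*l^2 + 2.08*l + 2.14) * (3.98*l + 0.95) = 5.3332*l^5 + 11.223*l^4 + 5.2406*l^3 + 8.9624*l^2 + 10.4932*l + 2.033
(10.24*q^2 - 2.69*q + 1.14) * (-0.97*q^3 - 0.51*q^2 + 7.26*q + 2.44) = -9.9328*q^5 - 2.6131*q^4 + 74.6085*q^3 + 4.8748*q^2 + 1.7128*q + 2.7816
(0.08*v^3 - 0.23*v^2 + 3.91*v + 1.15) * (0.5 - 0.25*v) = -0.02*v^4 + 0.0975*v^3 - 1.0925*v^2 + 1.6675*v + 0.575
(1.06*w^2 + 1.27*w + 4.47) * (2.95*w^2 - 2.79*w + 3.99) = 3.127*w^4 + 0.7891*w^3 + 13.8726*w^2 - 7.404*w + 17.8353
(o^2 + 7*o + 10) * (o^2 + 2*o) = o^4 + 9*o^3 + 24*o^2 + 20*o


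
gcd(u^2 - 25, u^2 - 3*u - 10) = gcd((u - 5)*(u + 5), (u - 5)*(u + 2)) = u - 5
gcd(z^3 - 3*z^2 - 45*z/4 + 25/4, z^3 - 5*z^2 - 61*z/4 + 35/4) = z^2 + 2*z - 5/4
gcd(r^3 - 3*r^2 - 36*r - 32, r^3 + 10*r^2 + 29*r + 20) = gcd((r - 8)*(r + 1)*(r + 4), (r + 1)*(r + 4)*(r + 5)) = r^2 + 5*r + 4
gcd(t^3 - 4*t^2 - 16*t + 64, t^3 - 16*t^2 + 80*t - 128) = t^2 - 8*t + 16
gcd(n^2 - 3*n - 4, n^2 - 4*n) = n - 4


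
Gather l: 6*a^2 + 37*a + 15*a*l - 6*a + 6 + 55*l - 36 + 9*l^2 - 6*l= 6*a^2 + 31*a + 9*l^2 + l*(15*a + 49) - 30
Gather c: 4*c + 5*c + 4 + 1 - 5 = 9*c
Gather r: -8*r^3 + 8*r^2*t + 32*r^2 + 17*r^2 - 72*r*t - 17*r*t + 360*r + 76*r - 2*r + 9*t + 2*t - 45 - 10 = -8*r^3 + r^2*(8*t + 49) + r*(434 - 89*t) + 11*t - 55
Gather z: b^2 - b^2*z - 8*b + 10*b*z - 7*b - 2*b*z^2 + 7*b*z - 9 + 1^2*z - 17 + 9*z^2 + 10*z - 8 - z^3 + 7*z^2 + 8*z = b^2 - 15*b - z^3 + z^2*(16 - 2*b) + z*(-b^2 + 17*b + 19) - 34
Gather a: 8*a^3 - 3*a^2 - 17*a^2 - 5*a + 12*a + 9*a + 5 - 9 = 8*a^3 - 20*a^2 + 16*a - 4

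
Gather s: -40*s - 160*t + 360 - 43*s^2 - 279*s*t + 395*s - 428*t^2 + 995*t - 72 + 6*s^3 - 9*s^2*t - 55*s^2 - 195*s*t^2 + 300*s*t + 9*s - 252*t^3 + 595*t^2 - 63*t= 6*s^3 + s^2*(-9*t - 98) + s*(-195*t^2 + 21*t + 364) - 252*t^3 + 167*t^2 + 772*t + 288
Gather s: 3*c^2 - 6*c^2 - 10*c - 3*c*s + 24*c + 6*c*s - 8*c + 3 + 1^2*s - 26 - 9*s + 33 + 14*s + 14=-3*c^2 + 6*c + s*(3*c + 6) + 24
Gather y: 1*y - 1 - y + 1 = 0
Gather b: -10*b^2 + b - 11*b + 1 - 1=-10*b^2 - 10*b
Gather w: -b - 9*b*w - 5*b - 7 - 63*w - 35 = -6*b + w*(-9*b - 63) - 42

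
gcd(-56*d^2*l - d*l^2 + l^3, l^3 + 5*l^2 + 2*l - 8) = 1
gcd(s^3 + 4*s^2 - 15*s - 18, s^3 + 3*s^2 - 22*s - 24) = s^2 + 7*s + 6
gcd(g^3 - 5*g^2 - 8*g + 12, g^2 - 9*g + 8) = g - 1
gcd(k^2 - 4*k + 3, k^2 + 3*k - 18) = k - 3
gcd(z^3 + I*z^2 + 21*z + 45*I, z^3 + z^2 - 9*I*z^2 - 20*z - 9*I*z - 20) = z - 5*I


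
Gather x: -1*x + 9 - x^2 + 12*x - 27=-x^2 + 11*x - 18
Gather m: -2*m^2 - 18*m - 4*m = -2*m^2 - 22*m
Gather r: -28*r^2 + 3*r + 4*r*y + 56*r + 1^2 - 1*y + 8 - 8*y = -28*r^2 + r*(4*y + 59) - 9*y + 9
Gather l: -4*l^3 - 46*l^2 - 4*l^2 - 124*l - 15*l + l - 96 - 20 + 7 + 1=-4*l^3 - 50*l^2 - 138*l - 108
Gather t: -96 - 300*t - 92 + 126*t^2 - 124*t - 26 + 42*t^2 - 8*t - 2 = 168*t^2 - 432*t - 216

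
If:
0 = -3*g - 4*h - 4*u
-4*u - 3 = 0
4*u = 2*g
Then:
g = -3/2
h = 15/8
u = -3/4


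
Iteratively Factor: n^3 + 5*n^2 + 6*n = (n + 2)*(n^2 + 3*n) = n*(n + 2)*(n + 3)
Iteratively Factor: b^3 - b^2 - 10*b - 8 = (b + 1)*(b^2 - 2*b - 8) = (b - 4)*(b + 1)*(b + 2)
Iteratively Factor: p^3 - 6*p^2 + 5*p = (p - 5)*(p^2 - p) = p*(p - 5)*(p - 1)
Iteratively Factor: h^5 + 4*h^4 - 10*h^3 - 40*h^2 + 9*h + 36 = (h - 3)*(h^4 + 7*h^3 + 11*h^2 - 7*h - 12) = (h - 3)*(h + 3)*(h^3 + 4*h^2 - h - 4) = (h - 3)*(h - 1)*(h + 3)*(h^2 + 5*h + 4) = (h - 3)*(h - 1)*(h + 3)*(h + 4)*(h + 1)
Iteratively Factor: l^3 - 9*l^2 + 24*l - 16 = (l - 4)*(l^2 - 5*l + 4) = (l - 4)^2*(l - 1)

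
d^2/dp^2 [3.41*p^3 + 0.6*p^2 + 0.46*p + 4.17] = 20.46*p + 1.2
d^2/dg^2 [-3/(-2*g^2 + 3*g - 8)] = 6*(-4*g^2 + 6*g + (4*g - 3)^2 - 16)/(2*g^2 - 3*g + 8)^3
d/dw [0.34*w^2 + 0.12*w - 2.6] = 0.68*w + 0.12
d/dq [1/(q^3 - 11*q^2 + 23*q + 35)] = (-3*q^2 + 22*q - 23)/(q^3 - 11*q^2 + 23*q + 35)^2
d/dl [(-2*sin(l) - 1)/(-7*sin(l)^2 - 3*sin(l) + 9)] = 7*(-2*sin(l) + cos(2*l) - 4)*cos(l)/(7*sin(l)^2 + 3*sin(l) - 9)^2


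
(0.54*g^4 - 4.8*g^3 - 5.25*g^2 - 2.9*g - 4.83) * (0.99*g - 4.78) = 0.5346*g^5 - 7.3332*g^4 + 17.7465*g^3 + 22.224*g^2 + 9.0803*g + 23.0874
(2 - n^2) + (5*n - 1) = -n^2 + 5*n + 1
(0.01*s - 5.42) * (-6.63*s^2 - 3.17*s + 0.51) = -0.0663*s^3 + 35.9029*s^2 + 17.1865*s - 2.7642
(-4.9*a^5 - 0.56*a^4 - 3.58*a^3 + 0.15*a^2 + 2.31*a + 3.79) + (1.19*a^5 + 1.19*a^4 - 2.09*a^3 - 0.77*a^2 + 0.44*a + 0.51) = -3.71*a^5 + 0.63*a^4 - 5.67*a^3 - 0.62*a^2 + 2.75*a + 4.3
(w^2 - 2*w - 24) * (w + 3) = w^3 + w^2 - 30*w - 72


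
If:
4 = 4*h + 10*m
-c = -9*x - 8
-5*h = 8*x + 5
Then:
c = 9*x + 8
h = -8*x/5 - 1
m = 16*x/25 + 4/5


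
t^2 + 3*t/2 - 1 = (t - 1/2)*(t + 2)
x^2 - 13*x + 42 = (x - 7)*(x - 6)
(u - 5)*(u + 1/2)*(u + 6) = u^3 + 3*u^2/2 - 59*u/2 - 15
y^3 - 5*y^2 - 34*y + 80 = (y - 8)*(y - 2)*(y + 5)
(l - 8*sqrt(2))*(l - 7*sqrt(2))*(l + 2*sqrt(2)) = l^3 - 13*sqrt(2)*l^2 + 52*l + 224*sqrt(2)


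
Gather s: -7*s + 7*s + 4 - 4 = 0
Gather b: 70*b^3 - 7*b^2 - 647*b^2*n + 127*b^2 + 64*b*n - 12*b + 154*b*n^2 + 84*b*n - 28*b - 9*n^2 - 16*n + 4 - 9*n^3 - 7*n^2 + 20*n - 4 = 70*b^3 + b^2*(120 - 647*n) + b*(154*n^2 + 148*n - 40) - 9*n^3 - 16*n^2 + 4*n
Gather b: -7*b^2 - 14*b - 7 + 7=-7*b^2 - 14*b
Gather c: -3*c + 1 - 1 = -3*c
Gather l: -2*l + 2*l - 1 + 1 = 0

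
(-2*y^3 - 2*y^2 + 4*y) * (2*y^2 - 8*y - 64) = -4*y^5 + 12*y^4 + 152*y^3 + 96*y^2 - 256*y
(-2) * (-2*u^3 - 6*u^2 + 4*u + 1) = 4*u^3 + 12*u^2 - 8*u - 2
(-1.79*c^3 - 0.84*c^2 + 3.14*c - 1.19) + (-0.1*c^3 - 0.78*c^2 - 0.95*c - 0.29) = -1.89*c^3 - 1.62*c^2 + 2.19*c - 1.48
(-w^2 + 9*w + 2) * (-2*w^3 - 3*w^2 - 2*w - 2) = 2*w^5 - 15*w^4 - 29*w^3 - 22*w^2 - 22*w - 4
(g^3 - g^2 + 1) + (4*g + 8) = g^3 - g^2 + 4*g + 9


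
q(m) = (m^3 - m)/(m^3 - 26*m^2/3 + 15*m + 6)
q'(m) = (3*m^2 - 1)/(m^3 - 26*m^2/3 + 15*m + 6) + (m^3 - m)*(-3*m^2 + 52*m/3 - 15)/(m^3 - 26*m^2/3 + 15*m + 6)^2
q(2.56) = 3.25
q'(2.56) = 11.46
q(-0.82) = -0.02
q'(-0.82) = -0.13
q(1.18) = 0.03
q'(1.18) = 0.24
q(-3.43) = 0.20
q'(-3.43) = -0.07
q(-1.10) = 0.01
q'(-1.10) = -0.10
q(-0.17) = 0.05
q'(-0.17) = -0.58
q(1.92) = 0.52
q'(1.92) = 1.39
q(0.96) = -0.01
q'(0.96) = 0.13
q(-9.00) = 0.46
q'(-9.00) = -0.03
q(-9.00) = 0.46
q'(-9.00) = -0.03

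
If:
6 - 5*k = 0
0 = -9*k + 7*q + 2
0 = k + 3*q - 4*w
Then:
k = 6/5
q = 44/35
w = 87/70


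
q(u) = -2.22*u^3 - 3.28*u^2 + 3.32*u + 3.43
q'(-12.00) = -877.00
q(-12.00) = 3327.43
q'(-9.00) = -477.10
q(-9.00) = 1326.25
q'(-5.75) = -179.16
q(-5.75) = 297.94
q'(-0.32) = 4.74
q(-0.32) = 2.10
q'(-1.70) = -4.78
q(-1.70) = -0.79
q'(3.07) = -79.59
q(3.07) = -81.53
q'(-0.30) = 4.69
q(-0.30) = 2.20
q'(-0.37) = 4.84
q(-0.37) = 1.87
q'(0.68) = -4.22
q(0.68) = 3.47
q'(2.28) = -46.26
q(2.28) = -32.36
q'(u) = -6.66*u^2 - 6.56*u + 3.32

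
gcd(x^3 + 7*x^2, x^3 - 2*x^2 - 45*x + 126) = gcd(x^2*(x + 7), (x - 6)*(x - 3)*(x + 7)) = x + 7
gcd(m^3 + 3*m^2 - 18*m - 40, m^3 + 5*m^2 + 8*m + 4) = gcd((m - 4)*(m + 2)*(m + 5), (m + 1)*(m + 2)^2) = m + 2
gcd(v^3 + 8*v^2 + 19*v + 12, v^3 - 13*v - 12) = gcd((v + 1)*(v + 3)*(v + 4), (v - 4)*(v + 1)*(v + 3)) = v^2 + 4*v + 3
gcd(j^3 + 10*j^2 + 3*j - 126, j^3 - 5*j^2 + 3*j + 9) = j - 3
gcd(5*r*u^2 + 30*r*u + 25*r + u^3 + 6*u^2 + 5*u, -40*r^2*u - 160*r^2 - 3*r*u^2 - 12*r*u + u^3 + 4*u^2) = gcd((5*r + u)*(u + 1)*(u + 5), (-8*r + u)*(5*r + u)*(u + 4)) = 5*r + u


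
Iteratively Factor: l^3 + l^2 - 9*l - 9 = (l + 3)*(l^2 - 2*l - 3) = (l + 1)*(l + 3)*(l - 3)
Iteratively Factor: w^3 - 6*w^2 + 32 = (w - 4)*(w^2 - 2*w - 8) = (w - 4)^2*(w + 2)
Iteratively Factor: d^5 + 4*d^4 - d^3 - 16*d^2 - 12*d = (d - 2)*(d^4 + 6*d^3 + 11*d^2 + 6*d) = d*(d - 2)*(d^3 + 6*d^2 + 11*d + 6) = d*(d - 2)*(d + 1)*(d^2 + 5*d + 6) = d*(d - 2)*(d + 1)*(d + 3)*(d + 2)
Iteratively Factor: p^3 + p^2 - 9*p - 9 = (p + 3)*(p^2 - 2*p - 3) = (p + 1)*(p + 3)*(p - 3)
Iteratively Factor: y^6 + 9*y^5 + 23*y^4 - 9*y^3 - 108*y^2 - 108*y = (y + 3)*(y^5 + 6*y^4 + 5*y^3 - 24*y^2 - 36*y) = (y - 2)*(y + 3)*(y^4 + 8*y^3 + 21*y^2 + 18*y) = (y - 2)*(y + 2)*(y + 3)*(y^3 + 6*y^2 + 9*y) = (y - 2)*(y + 2)*(y + 3)^2*(y^2 + 3*y) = (y - 2)*(y + 2)*(y + 3)^3*(y)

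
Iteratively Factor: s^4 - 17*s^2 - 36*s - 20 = (s - 5)*(s^3 + 5*s^2 + 8*s + 4) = (s - 5)*(s + 1)*(s^2 + 4*s + 4) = (s - 5)*(s + 1)*(s + 2)*(s + 2)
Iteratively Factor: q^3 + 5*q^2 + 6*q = (q + 3)*(q^2 + 2*q) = (q + 2)*(q + 3)*(q)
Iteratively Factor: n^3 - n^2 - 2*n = (n + 1)*(n^2 - 2*n) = (n - 2)*(n + 1)*(n)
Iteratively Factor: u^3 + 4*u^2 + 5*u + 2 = (u + 1)*(u^2 + 3*u + 2) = (u + 1)*(u + 2)*(u + 1)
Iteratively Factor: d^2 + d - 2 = (d + 2)*(d - 1)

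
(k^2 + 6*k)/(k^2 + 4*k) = (k + 6)/(k + 4)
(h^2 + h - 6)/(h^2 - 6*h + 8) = (h + 3)/(h - 4)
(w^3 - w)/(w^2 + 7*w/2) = 2*(w^2 - 1)/(2*w + 7)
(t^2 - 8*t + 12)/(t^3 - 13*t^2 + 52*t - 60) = 1/(t - 5)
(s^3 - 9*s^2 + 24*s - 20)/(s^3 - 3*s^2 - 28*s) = (-s^3 + 9*s^2 - 24*s + 20)/(s*(-s^2 + 3*s + 28))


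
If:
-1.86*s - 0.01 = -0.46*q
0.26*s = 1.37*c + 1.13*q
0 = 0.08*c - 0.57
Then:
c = 7.12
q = -9.16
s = -2.27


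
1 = 1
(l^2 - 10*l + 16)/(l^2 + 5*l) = (l^2 - 10*l + 16)/(l*(l + 5))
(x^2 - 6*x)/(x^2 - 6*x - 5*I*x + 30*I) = x/(x - 5*I)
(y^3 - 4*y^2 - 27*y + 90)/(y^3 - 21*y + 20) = (y^2 - 9*y + 18)/(y^2 - 5*y + 4)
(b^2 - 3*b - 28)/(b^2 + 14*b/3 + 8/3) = 3*(b - 7)/(3*b + 2)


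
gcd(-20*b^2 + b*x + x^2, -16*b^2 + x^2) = -4*b + x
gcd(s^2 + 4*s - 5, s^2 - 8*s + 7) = s - 1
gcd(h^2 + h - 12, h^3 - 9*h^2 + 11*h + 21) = h - 3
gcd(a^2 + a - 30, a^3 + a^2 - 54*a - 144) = a + 6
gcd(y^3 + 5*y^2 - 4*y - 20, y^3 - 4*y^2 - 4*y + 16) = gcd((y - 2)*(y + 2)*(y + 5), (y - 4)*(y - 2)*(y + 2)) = y^2 - 4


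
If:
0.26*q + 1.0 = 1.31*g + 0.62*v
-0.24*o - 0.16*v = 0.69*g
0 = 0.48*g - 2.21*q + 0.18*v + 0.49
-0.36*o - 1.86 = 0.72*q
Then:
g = 3.41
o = -6.22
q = 0.52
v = -5.36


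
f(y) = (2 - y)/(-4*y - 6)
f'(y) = 4*(2 - y)/(-4*y - 6)^2 - 1/(-4*y - 6)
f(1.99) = -0.00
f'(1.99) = 0.07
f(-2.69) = 0.99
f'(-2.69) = 0.62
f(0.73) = -0.14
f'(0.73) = 0.18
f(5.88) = 0.13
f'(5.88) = 0.02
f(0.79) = -0.13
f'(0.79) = 0.17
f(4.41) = 0.10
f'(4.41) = 0.03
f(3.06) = 0.06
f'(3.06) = 0.04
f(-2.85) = 0.90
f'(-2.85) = 0.48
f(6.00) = 0.13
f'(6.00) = 0.02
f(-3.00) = 0.83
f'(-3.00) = 0.39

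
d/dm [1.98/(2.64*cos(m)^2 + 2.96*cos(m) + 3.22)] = (10.4544*cos(m) + 5.8608)*sin(m)/(2.64*cos(m)^2 + 2.96*cos(m) + 3.22)^2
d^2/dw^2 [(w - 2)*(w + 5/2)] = 2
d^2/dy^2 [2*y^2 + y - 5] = 4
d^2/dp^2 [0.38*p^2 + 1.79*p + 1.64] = 0.760000000000000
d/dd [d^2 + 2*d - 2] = 2*d + 2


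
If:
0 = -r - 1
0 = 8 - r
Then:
No Solution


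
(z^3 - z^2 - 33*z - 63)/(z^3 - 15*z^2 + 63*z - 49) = (z^2 + 6*z + 9)/(z^2 - 8*z + 7)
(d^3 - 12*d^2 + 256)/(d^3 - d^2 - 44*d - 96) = (d - 8)/(d + 3)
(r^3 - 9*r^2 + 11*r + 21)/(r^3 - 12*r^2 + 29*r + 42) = (r - 3)/(r - 6)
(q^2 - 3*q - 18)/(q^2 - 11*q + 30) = (q + 3)/(q - 5)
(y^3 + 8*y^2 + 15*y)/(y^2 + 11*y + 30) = y*(y + 3)/(y + 6)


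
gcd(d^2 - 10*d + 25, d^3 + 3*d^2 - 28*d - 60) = d - 5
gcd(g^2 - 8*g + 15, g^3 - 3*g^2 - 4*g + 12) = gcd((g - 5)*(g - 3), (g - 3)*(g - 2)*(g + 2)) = g - 3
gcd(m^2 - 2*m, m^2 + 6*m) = m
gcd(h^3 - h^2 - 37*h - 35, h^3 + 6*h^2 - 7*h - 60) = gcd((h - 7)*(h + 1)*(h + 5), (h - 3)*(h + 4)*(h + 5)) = h + 5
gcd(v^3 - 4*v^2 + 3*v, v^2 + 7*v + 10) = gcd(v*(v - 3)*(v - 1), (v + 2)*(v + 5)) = 1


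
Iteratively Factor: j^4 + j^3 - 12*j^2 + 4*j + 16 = (j - 2)*(j^3 + 3*j^2 - 6*j - 8) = (j - 2)*(j + 4)*(j^2 - j - 2) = (j - 2)*(j + 1)*(j + 4)*(j - 2)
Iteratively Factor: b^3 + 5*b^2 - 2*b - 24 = (b + 3)*(b^2 + 2*b - 8) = (b - 2)*(b + 3)*(b + 4)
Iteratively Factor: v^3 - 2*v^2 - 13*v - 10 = (v + 2)*(v^2 - 4*v - 5) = (v + 1)*(v + 2)*(v - 5)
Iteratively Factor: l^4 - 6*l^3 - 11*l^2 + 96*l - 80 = (l - 4)*(l^3 - 2*l^2 - 19*l + 20) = (l - 4)*(l + 4)*(l^2 - 6*l + 5) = (l - 4)*(l - 1)*(l + 4)*(l - 5)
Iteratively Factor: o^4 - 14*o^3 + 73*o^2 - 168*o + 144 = (o - 4)*(o^3 - 10*o^2 + 33*o - 36) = (o - 4)*(o - 3)*(o^2 - 7*o + 12) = (o - 4)^2*(o - 3)*(o - 3)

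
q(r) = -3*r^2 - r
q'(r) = -6*r - 1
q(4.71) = -71.26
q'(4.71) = -29.26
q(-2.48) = -15.97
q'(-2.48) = 13.88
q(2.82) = -26.68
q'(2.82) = -17.92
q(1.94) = -13.23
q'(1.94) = -12.64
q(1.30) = -6.37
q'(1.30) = -8.80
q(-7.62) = -166.57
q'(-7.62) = 44.72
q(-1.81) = -8.02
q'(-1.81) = 9.86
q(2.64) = -23.55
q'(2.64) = -16.84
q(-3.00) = -24.00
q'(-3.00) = 17.00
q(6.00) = -114.00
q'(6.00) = -37.00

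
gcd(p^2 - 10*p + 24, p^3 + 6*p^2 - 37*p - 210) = p - 6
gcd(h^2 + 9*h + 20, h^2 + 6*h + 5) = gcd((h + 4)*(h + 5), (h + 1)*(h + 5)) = h + 5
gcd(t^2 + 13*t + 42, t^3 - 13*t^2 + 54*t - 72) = 1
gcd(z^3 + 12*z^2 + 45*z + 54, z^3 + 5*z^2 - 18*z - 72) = z^2 + 9*z + 18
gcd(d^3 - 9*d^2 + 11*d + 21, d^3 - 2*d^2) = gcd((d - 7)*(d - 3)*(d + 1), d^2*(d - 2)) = 1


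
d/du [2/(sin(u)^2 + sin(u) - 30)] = -2*(2*sin(u) + 1)*cos(u)/(sin(u)^2 + sin(u) - 30)^2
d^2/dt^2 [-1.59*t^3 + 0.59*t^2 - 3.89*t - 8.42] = 1.18 - 9.54*t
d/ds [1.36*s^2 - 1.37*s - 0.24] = 2.72*s - 1.37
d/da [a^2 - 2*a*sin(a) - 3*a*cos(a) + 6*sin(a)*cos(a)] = 3*a*sin(a) - 2*a*cos(a) + 2*a - 2*sin(a) - 3*cos(a) + 6*cos(2*a)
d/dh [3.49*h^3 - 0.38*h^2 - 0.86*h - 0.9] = 10.47*h^2 - 0.76*h - 0.86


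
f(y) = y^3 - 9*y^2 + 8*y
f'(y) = 3*y^2 - 18*y + 8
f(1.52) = -5.12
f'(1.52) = -12.43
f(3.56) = -40.46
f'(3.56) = -18.06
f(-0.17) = -1.63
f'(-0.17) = 11.15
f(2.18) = -14.97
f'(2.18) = -16.98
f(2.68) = -23.95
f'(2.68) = -18.69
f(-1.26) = -26.37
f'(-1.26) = 35.44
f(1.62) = -6.41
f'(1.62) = -13.29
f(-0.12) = -1.09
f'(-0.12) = 10.20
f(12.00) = 528.00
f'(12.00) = 224.00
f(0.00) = 0.00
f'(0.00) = 8.00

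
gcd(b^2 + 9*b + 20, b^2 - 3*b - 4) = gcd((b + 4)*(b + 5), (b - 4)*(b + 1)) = 1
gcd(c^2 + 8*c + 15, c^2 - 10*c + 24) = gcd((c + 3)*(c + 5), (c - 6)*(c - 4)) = 1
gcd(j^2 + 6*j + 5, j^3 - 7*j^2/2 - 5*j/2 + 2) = j + 1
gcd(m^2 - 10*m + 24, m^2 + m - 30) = 1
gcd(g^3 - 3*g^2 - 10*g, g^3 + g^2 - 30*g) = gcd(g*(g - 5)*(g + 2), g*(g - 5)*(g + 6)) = g^2 - 5*g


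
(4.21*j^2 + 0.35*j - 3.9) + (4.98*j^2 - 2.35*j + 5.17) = 9.19*j^2 - 2.0*j + 1.27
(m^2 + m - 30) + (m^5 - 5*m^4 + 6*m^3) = m^5 - 5*m^4 + 6*m^3 + m^2 + m - 30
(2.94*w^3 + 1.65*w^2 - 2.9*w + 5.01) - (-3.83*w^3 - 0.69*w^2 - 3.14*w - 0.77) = 6.77*w^3 + 2.34*w^2 + 0.24*w + 5.78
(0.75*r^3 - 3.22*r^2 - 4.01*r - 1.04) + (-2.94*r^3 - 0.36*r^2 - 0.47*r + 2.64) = -2.19*r^3 - 3.58*r^2 - 4.48*r + 1.6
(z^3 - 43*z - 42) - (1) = z^3 - 43*z - 43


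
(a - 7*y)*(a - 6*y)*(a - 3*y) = a^3 - 16*a^2*y + 81*a*y^2 - 126*y^3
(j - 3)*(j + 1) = j^2 - 2*j - 3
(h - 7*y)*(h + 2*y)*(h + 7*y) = h^3 + 2*h^2*y - 49*h*y^2 - 98*y^3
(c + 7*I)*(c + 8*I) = c^2 + 15*I*c - 56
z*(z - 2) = z^2 - 2*z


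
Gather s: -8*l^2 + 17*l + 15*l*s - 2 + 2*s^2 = -8*l^2 + 15*l*s + 17*l + 2*s^2 - 2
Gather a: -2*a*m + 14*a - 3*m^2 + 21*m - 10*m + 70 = a*(14 - 2*m) - 3*m^2 + 11*m + 70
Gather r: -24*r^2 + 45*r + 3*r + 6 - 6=-24*r^2 + 48*r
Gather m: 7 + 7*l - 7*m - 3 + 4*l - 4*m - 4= 11*l - 11*m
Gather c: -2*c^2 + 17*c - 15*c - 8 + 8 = -2*c^2 + 2*c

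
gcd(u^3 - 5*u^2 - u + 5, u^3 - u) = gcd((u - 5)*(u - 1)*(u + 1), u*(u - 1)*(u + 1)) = u^2 - 1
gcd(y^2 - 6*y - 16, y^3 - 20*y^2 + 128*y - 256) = y - 8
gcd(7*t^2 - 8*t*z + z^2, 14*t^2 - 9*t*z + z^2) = -7*t + z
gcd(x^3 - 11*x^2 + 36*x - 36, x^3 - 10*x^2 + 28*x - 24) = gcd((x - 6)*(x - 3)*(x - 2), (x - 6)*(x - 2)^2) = x^2 - 8*x + 12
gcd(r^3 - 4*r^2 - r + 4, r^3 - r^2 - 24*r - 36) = 1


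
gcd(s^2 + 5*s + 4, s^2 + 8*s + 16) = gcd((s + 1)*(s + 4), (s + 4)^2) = s + 4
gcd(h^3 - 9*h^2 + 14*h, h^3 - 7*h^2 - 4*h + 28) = h^2 - 9*h + 14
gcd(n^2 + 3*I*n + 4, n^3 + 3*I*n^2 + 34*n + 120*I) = n + 4*I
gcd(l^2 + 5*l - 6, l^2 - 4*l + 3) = l - 1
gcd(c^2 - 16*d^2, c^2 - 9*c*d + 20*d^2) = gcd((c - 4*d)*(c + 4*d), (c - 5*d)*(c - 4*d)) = c - 4*d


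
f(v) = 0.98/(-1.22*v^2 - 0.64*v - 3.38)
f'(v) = 0.98*(2.44*v + 0.64)/(-1.22*v^2 - 0.64*v - 3.38)^2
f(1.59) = -0.13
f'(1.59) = 0.08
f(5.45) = -0.02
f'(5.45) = 0.01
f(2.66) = -0.07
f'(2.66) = 0.04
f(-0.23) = -0.30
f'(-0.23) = 0.01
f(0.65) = -0.23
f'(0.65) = 0.12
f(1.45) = -0.14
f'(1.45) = 0.09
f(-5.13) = -0.03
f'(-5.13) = -0.01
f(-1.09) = -0.24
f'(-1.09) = -0.12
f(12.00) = -0.01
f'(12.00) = 0.00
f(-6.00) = -0.02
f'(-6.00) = -0.01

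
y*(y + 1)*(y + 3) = y^3 + 4*y^2 + 3*y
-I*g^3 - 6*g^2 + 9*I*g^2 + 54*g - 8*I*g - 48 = (g - 8)*(g - 6*I)*(-I*g + I)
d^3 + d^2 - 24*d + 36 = (d - 3)*(d - 2)*(d + 6)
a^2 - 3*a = a*(a - 3)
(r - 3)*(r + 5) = r^2 + 2*r - 15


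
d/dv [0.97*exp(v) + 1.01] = 0.97*exp(v)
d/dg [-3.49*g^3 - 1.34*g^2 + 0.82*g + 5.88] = -10.47*g^2 - 2.68*g + 0.82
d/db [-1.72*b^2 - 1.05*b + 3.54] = -3.44*b - 1.05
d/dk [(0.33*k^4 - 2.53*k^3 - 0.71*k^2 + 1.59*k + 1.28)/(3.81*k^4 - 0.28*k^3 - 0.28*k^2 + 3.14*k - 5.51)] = (9.5469*k^6 + 5.2254*k^5 - 14.5555*k^4 - 41.7784*k^3 + 41.1119*k^2 + 8.541*k - 12.7801)/(14.5161*k^8 - 2.1336*k^7 - 2.0552*k^6 + 24.0836*k^5 - 43.6662*k^4 + 1.3272*k^3 + 12.9452*k^2 - 34.6028*k + 30.3601)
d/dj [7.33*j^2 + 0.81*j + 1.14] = 14.66*j + 0.81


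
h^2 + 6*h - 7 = (h - 1)*(h + 7)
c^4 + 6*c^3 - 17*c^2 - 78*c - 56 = (c - 4)*(c + 1)*(c + 2)*(c + 7)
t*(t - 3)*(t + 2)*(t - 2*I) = t^4 - t^3 - 2*I*t^3 - 6*t^2 + 2*I*t^2 + 12*I*t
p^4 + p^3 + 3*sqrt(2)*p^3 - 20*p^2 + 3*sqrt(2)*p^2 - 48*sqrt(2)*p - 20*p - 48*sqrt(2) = (p + 1)*(p - 3*sqrt(2))*(p + 2*sqrt(2))*(p + 4*sqrt(2))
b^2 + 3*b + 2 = (b + 1)*(b + 2)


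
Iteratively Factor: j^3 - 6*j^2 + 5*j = (j - 1)*(j^2 - 5*j) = (j - 5)*(j - 1)*(j)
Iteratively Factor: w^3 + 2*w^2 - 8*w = (w + 4)*(w^2 - 2*w) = (w - 2)*(w + 4)*(w)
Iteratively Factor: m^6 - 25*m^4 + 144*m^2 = (m - 3)*(m^5 + 3*m^4 - 16*m^3 - 48*m^2) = m*(m - 3)*(m^4 + 3*m^3 - 16*m^2 - 48*m) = m^2*(m - 3)*(m^3 + 3*m^2 - 16*m - 48) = m^2*(m - 3)*(m + 3)*(m^2 - 16) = m^2*(m - 4)*(m - 3)*(m + 3)*(m + 4)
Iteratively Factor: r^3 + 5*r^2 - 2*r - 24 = (r - 2)*(r^2 + 7*r + 12) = (r - 2)*(r + 3)*(r + 4)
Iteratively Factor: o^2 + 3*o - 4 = (o + 4)*(o - 1)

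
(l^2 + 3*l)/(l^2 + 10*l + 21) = l/(l + 7)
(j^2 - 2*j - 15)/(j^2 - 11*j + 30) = (j + 3)/(j - 6)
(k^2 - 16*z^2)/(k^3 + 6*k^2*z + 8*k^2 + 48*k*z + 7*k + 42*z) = (k^2 - 16*z^2)/(k^3 + 6*k^2*z + 8*k^2 + 48*k*z + 7*k + 42*z)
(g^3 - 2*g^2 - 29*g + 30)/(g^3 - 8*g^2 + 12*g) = (g^2 + 4*g - 5)/(g*(g - 2))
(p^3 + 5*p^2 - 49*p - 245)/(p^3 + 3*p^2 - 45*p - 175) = (p + 7)/(p + 5)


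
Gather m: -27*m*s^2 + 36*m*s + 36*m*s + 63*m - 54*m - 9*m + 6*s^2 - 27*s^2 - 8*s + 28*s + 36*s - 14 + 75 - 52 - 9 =m*(-27*s^2 + 72*s) - 21*s^2 + 56*s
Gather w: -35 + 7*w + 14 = 7*w - 21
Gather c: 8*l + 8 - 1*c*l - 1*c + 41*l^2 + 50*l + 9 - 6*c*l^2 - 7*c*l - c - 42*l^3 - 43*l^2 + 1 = c*(-6*l^2 - 8*l - 2) - 42*l^3 - 2*l^2 + 58*l + 18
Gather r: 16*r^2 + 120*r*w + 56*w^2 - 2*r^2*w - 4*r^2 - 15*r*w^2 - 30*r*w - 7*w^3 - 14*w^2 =r^2*(12 - 2*w) + r*(-15*w^2 + 90*w) - 7*w^3 + 42*w^2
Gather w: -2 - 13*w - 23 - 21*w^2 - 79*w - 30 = -21*w^2 - 92*w - 55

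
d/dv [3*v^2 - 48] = 6*v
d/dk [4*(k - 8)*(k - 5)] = 8*k - 52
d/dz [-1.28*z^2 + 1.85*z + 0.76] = 1.85 - 2.56*z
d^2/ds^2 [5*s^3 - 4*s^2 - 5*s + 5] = 30*s - 8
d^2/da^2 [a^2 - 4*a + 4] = 2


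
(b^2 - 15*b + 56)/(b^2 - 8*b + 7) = (b - 8)/(b - 1)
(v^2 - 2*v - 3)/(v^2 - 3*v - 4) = (v - 3)/(v - 4)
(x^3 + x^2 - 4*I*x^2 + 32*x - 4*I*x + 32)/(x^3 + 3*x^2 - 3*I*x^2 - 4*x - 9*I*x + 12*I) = (x^3 + x^2*(1 - 4*I) + 4*x*(8 - I) + 32)/(x^3 + 3*x^2*(1 - I) - x*(4 + 9*I) + 12*I)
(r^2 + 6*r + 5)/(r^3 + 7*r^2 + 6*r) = (r + 5)/(r*(r + 6))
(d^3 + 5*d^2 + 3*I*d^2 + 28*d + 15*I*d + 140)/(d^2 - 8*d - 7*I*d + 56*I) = (d^3 + d^2*(5 + 3*I) + d*(28 + 15*I) + 140)/(d^2 - d*(8 + 7*I) + 56*I)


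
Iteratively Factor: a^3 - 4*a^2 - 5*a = (a + 1)*(a^2 - 5*a) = a*(a + 1)*(a - 5)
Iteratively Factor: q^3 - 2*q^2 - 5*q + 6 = (q + 2)*(q^2 - 4*q + 3) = (q - 1)*(q + 2)*(q - 3)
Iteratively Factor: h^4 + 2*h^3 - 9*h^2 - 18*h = (h)*(h^3 + 2*h^2 - 9*h - 18) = h*(h + 2)*(h^2 - 9) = h*(h + 2)*(h + 3)*(h - 3)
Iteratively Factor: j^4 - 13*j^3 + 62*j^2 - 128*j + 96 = (j - 4)*(j^3 - 9*j^2 + 26*j - 24) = (j - 4)*(j - 3)*(j^2 - 6*j + 8) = (j - 4)^2*(j - 3)*(j - 2)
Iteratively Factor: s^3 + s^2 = (s)*(s^2 + s) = s^2*(s + 1)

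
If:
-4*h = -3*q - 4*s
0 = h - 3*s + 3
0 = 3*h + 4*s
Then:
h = -12/13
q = -28/13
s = 9/13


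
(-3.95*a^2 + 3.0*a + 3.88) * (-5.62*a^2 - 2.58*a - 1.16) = 22.199*a^4 - 6.669*a^3 - 24.9636*a^2 - 13.4904*a - 4.5008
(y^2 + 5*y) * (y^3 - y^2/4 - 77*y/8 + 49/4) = y^5 + 19*y^4/4 - 87*y^3/8 - 287*y^2/8 + 245*y/4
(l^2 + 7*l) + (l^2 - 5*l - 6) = 2*l^2 + 2*l - 6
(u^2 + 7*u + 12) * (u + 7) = u^3 + 14*u^2 + 61*u + 84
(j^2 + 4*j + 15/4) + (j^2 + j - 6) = 2*j^2 + 5*j - 9/4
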